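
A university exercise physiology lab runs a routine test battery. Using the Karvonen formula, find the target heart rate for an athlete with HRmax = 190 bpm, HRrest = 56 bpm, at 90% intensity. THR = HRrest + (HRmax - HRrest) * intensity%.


HRR = 190 - 56 = 134
THR = 56 + 134 * 0.9
= 56 + 120.6
= 176.6 bpm

176.6 bpm


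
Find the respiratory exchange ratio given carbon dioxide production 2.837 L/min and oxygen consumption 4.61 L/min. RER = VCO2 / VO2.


VCO2 = 2.837 L/min
VO2 = 4.61 L/min
RER = 2.837 / 4.61 = 0.6154

0.6154


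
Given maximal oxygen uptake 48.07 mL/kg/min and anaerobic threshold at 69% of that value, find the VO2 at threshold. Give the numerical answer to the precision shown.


Percentage as decimal = 0.69
VO2 at AT = 48.07 * 0.69 = 33.17 mL/kg/min

33.17 mL/kg/min


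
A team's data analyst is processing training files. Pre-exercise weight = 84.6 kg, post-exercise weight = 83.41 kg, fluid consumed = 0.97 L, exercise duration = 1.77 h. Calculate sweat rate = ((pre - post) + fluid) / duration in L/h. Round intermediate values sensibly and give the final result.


Weight loss = 84.6 - 83.41 = 1.19 kg (approx L)
Total sweat = 1.19 + 0.97 = 2.16 L
Sweat rate = 2.16 / 1.77 = 1.22 L/h

1.22 L/h


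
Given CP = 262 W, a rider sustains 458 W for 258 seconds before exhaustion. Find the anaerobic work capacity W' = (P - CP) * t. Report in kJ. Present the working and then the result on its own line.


Excess power = 458 - 262 = 196 W
Work above CP = 196 * 258 = 50568 J
W' = 50.568 kJ

50.568 kJ


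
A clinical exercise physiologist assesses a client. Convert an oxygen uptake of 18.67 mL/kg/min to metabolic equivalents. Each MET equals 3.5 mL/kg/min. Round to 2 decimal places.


One MET = 3.5 mL/kg/min
Number of METs = 18.67 / 3.5
= 5.33 METs

5.33 METs


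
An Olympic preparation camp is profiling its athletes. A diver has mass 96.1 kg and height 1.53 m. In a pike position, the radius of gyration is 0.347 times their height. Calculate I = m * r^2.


r = 0.347 * 1.53 = 0.53091 m
I = m * r^2 = 96.1 * 0.281865 = 27.087 kg*m^2

27.087 kg*m^2


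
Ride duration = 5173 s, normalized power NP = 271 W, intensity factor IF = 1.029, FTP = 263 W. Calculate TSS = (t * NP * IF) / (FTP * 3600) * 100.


Numerator = 5173 * 271 * 1.029 = 1442537.607
Denominator = 263 * 3600 = 946800
TSS = 1442537.607 / 946800 * 100
= 152.36

152.36 TSS


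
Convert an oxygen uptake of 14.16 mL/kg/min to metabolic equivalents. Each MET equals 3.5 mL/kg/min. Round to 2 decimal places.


One MET = 3.5 mL/kg/min
Number of METs = 14.16 / 3.5
= 4.05 METs

4.05 METs


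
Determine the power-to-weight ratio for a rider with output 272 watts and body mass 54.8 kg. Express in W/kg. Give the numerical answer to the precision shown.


P/W = 272 / 54.8 = 4.964 W/kg

4.964 W/kg


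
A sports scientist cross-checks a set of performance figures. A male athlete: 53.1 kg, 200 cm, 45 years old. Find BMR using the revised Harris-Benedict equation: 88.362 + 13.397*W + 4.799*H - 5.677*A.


Intercept = 88.362
Weight contribution = 13.397 * 53.1 = 711.3807
Height contribution = 4.799 * 200 = 959.8
Age contribution = 5.677 * 45 = 255.465
BMR = 88.362 + 711.3807 + 959.8 - 255.465
= 1504.08 kcal/day

1504.08 kcal/day


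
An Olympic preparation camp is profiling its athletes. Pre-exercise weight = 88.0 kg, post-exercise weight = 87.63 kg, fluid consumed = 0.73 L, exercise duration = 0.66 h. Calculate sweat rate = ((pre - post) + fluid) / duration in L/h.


Weight loss = 88.0 - 87.63 = 0.37 kg (approx L)
Total sweat = 0.37 + 0.73 = 1.1 L
Sweat rate = 1.1 / 0.66 = 1.667 L/h

1.667 L/h


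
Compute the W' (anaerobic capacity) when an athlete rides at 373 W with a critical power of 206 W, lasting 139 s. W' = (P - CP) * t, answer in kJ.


Above-CP power = 167 W
Duration = 139 s
W' = 167 * 139 = 23213 J
Convert: 23213 / 1000 = 23.213 kJ

23.213 kJ


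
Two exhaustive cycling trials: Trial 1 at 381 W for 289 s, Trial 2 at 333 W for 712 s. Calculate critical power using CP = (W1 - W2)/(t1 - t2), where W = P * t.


W1 = 381 * 289 = 110109 J
W2 = 333 * 712 = 237096 J
CP = (110109 - 237096) / (289 - 712)
= -126987 / -423
= 300.21 W

300.21 W


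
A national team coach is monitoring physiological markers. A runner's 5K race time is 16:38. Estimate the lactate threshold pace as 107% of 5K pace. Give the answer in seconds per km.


Total race time = 16*60 + 38 = 998 seconds
5K pace = 998 / 5 = 199.6 sec/km
LT pace = 199.6 * 1.07 = 213.57 sec/km

213.57 s/km


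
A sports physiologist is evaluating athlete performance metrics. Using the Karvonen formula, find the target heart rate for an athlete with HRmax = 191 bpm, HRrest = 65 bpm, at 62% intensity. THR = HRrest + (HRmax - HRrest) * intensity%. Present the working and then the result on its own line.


HRR = 191 - 65 = 126
THR = 65 + 126 * 0.62
= 65 + 78.12
= 143.12 bpm

143.12 bpm


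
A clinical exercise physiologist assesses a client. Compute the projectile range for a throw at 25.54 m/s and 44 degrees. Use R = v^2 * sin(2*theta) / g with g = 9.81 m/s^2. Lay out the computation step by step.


Two times the angle = 88 degrees
sin(88) = 0.999391
R = 652.2916 * 0.999391 / 9.81 = 66.452 m

66.452 m


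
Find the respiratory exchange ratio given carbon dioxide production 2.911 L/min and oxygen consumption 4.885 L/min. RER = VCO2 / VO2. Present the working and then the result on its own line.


VCO2 = 2.911 L/min
VO2 = 4.885 L/min
RER = 2.911 / 4.885 = 0.5959

0.5959


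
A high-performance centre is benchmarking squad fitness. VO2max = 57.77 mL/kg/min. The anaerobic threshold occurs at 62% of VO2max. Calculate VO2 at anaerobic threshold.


AT fraction = 62 / 100 = 0.62
AT VO2 = 57.77 * 0.62
= 35.82 mL/kg/min

35.82 mL/kg/min


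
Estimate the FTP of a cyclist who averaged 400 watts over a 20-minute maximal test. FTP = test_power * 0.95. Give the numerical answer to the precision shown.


FTP = 400 * 0.95 = 380.0 W

380.0 W


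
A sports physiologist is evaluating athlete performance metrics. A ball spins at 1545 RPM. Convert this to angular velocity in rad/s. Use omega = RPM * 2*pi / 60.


omega = 1545 * 2 * pi / 60
= 1545 * 6.28318531 / 60
= 9707.521 / 60
= 161.792 rad/s

161.792 rad/s


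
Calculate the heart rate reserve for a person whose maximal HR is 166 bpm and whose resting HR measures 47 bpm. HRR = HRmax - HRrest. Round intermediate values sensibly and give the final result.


HRmax = 166 bpm
HRrest = 47 bpm
HRR = 166 - 47 = 119 bpm

119 bpm


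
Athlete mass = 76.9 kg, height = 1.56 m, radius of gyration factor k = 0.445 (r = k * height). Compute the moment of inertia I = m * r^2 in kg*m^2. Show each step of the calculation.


r = k * height = 0.445 * 1.56 = 0.6942 m
r^2 = 0.6942^2 = 0.481914
I = 76.9 * 0.481914 = 37.059 kg*m^2

37.059 kg*m^2


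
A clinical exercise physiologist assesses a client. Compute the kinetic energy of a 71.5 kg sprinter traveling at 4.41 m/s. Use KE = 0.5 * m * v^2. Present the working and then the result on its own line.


Velocity squared = 19.4481
KE = 0.5 * 71.5 * 19.4481 = 695.27 J

695.27 J


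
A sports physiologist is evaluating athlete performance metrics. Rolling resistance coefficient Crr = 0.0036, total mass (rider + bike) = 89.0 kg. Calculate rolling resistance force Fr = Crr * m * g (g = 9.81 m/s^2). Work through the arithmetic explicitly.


Fr = Crr * m * g
= 0.0036 * 89.0 * 9.81
= 3.143 N

3.143 N


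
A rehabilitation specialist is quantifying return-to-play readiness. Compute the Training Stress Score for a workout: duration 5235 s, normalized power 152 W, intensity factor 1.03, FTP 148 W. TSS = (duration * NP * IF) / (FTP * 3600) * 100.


Product = 5235 * 152 * 1.03 = 819591.6
Base = 148 * 3600 = 532800
TSS = 819591.6 / 532800 * 100 = 153.83

153.83 TSS


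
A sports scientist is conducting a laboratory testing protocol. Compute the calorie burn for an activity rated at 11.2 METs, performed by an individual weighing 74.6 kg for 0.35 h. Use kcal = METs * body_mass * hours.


Product of METs and mass = 11.2 * 74.6 = 835.52
Total kcal = 835.52 * 0.35 = 292.43 kcal

292.43 kcal


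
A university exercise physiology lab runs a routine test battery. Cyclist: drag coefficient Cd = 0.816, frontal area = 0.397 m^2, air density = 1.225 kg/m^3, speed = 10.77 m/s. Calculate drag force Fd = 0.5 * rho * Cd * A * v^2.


v^2 = 10.77^2 = 115.9929
Fd = 0.5 * 1.225 * 0.816 * 0.397 * 115.9929
= 23.015 N

23.015 N


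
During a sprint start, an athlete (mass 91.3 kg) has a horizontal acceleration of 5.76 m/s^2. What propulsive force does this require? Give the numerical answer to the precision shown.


Propulsive force = mass * acceleration
= 91.3 kg * 5.76 m/s^2
= 525.89 N

525.89 N


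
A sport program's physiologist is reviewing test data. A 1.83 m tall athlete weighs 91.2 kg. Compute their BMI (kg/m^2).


height^2 = 3.3489 m^2
BMI = 91.2 / 3.3489 = 27.23 kg/m^2

27.23 kg/m^2


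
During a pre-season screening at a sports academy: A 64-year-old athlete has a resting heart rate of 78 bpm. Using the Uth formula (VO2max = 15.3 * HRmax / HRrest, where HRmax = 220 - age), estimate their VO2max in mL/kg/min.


HRmax = 220 - 64 = 156 bpm
Ratio = HRmax / HRrest = 156 / 78 = 2.0
VO2max = 15.3 * 2.0 = 30.6 mL/kg/min

30.6 mL/kg/min


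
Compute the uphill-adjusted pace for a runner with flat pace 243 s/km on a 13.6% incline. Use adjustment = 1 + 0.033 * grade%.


Adjustment factor = 1 + 0.033 * 13.6 = 1.4488
Grade-adjusted pace = 243 * 1.4488 = 352.06 s/km

352.06 s/km


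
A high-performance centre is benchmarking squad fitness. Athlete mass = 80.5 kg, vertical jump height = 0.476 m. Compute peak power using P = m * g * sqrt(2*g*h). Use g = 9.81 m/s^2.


sqrt(2 * 9.81 * 0.476) = sqrt(9.33912) = 3.055997 m/s
P = 80.5 * 9.81 * 3.055997
= 2413.34 W

2413.34 W


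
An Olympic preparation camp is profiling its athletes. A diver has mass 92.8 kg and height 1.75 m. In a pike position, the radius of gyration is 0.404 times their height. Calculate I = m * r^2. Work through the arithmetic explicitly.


r = 0.404 * 1.75 = 0.707 m
I = m * r^2 = 92.8 * 0.499849 = 46.386 kg*m^2

46.386 kg*m^2


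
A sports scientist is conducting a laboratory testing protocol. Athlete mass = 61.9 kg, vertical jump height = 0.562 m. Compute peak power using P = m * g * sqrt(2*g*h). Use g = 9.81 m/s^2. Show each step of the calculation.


sqrt(2 * 9.81 * 0.562) = sqrt(11.02644) = 3.320608 m/s
P = 61.9 * 9.81 * 3.320608
= 2016.4 W

2016.4 W


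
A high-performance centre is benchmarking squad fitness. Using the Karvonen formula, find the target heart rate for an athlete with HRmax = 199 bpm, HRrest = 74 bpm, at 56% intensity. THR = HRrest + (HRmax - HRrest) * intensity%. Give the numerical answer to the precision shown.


HRR = 199 - 74 = 125
THR = 74 + 125 * 0.56
= 74 + 70.0
= 144.0 bpm

144.0 bpm


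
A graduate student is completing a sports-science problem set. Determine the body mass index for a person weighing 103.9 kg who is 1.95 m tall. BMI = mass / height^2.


BMI = mass / height^2
= 103.9 / 1.95^2
= 103.9 / 3.8025
= 27.32 kg/m^2

27.32 kg/m^2


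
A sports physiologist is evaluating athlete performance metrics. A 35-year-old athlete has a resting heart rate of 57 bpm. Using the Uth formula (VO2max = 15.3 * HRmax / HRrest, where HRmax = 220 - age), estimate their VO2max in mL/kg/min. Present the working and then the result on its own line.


HRmax = 220 - 35 = 185 bpm
Ratio = HRmax / HRrest = 185 / 57 = 3.2456
VO2max = 15.3 * 3.2456 = 49.66 mL/kg/min

49.66 mL/kg/min


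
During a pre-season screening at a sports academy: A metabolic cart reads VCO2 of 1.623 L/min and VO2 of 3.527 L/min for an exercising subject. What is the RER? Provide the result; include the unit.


RER = VCO2 / VO2 = 1.623 / 3.527 = 0.4602

0.4602


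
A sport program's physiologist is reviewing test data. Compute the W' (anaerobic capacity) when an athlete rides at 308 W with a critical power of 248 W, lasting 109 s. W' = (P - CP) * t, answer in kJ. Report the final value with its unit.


Above-CP power = 60 W
Duration = 109 s
W' = 60 * 109 = 6540 J
Convert: 6540 / 1000 = 6.54 kJ

6.54 kJ


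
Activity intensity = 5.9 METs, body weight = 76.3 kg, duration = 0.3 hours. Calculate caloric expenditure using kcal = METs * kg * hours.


kcal = 5.9 * 76.3 * 0.3
= 450.17 * 0.3
= 135.05 kcal

135.05 kcal


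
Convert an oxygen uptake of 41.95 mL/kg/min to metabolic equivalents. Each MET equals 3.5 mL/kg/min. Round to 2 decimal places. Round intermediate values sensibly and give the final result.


One MET = 3.5 mL/kg/min
Number of METs = 41.95 / 3.5
= 11.99 METs

11.99 METs


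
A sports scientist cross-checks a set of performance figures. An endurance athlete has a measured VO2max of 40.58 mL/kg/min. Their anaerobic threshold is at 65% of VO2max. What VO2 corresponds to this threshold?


Anaerobic threshold VO2 = VO2max * 65%
= 40.58 * 0.65
= 26.38 mL/kg/min

26.38 mL/kg/min


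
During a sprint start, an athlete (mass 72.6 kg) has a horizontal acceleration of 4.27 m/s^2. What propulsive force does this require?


Propulsive force = mass * acceleration
= 72.6 kg * 4.27 m/s^2
= 310.0 N

310.0 N


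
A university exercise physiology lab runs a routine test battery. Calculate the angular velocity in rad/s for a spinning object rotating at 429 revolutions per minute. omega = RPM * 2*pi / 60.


omega = RPM * 2*pi / 60
= 429 * 6.28318531 / 60
= 44.925 rad/s

44.925 rad/s


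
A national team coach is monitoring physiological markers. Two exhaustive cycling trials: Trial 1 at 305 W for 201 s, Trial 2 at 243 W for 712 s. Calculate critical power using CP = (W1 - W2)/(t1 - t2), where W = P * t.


W1 = 305 * 201 = 61305 J
W2 = 243 * 712 = 173016 J
CP = (61305 - 173016) / (201 - 712)
= -111711 / -511
= 218.61 W

218.61 W


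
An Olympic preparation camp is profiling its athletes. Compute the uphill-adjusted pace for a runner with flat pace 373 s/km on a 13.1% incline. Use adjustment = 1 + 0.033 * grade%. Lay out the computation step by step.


Adjustment factor = 1 + 0.033 * 13.1 = 1.4323
Grade-adjusted pace = 373 * 1.4323 = 534.25 s/km

534.25 s/km


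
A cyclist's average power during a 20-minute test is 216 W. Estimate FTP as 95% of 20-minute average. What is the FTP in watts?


FTP = 20-min power * 0.95
= 216 * 0.95
= 205.2 W

205.2 W


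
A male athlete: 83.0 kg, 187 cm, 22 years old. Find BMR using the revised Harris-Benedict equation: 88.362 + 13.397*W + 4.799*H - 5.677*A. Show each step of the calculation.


Intercept = 88.362
Weight contribution = 13.397 * 83.0 = 1111.951
Height contribution = 4.799 * 187 = 897.413
Age contribution = 5.677 * 22 = 124.894
BMR = 88.362 + 1111.951 + 897.413 - 124.894
= 1972.83 kcal/day

1972.83 kcal/day


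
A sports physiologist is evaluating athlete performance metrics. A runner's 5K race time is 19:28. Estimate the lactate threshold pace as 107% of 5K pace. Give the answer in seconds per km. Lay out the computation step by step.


Total race time = 19*60 + 28 = 1168 seconds
5K pace = 1168 / 5 = 233.6 sec/km
LT pace = 233.6 * 1.07 = 249.95 sec/km

249.95 s/km


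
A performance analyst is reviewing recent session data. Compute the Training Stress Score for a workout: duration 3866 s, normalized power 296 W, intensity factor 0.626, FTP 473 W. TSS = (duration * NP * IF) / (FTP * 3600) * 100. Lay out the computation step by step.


Product = 3866 * 296 * 0.626 = 716354.336
Base = 473 * 3600 = 1702800
TSS = 716354.336 / 1702800 * 100 = 42.07

42.07 TSS


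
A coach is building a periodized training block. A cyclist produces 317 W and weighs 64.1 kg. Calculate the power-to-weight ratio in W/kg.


P/W = power / mass
= 317 / 64.1
= 4.945 W/kg

4.945 W/kg


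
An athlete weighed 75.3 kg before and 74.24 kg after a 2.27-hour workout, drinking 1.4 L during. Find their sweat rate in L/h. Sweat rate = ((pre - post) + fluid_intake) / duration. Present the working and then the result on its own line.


Body mass change = 1.06 kg
Total sweat loss = 1.06 + 1.4 = 2.46 L
Rate = 2.46 / 2.27 = 1.084 L/h

1.084 L/h


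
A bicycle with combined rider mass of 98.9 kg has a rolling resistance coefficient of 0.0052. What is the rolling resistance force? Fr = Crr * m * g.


Fr = 0.0052 * 98.9 * 9.81
= 0.51428 * 9.81
= 5.045 N

5.045 N


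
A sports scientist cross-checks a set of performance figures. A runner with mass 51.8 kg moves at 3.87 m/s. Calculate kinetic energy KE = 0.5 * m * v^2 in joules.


v^2 = 3.87^2 = 14.9769
KE = 0.5 * 51.8 * 14.9769
= 387.9 J

387.9 J


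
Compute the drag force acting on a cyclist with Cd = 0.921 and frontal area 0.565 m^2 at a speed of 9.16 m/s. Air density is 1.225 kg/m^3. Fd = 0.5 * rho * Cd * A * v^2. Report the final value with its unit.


Step 1: v^2 = 83.9056
Step 2: Fd = 0.5 * 1.225 * 0.921 * 0.565 * 83.9056
= 26.743 N

26.743 N


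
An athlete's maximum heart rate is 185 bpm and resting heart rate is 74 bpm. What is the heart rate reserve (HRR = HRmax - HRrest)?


HRR = HRmax - HRrest
= 185 - 74
= 111 bpm

111 bpm


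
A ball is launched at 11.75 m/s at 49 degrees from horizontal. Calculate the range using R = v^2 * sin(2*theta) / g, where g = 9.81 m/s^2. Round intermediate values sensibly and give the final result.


sin(2 * 49) = sin(98) = 0.990268
v^2 = 11.75^2 = 138.0625
R = 138.0625 * 0.990268 / 9.81
= 13.937 m

13.937 m


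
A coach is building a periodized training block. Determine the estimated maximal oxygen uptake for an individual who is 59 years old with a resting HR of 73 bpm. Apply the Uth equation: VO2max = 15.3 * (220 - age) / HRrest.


HRmax = 220 - 59 = 161
VO2max = 15.3 * (161 / 73)
= 15.3 * 2.2055
= 33.74 mL/kg/min

33.74 mL/kg/min


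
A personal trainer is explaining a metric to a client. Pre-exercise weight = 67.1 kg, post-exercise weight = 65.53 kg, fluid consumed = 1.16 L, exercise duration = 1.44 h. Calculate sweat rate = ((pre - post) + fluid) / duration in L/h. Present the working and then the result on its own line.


Weight loss = 67.1 - 65.53 = 1.57 kg (approx L)
Total sweat = 1.57 + 1.16 = 2.73 L
Sweat rate = 2.73 / 1.44 = 1.896 L/h

1.896 L/h


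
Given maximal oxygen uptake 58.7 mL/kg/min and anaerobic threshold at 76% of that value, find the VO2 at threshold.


Percentage as decimal = 0.76
VO2 at AT = 58.7 * 0.76 = 44.61 mL/kg/min

44.61 mL/kg/min


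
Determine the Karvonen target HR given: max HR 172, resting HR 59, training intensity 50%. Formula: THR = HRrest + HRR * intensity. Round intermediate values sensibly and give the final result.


HRR = HRmax - HRrest = 172 - 59 = 113
THR = 59 + 113 * 0.5
= 115.5 bpm

115.5 bpm


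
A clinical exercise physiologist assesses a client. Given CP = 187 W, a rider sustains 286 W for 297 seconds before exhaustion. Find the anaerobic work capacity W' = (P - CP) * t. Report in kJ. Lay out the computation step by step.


Excess power = 286 - 187 = 99 W
Work above CP = 99 * 297 = 29403 J
W' = 29.403 kJ

29.403 kJ


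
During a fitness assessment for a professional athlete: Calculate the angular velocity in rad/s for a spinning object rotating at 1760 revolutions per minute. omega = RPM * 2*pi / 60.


omega = RPM * 2*pi / 60
= 1760 * 6.28318531 / 60
= 184.307 rad/s

184.307 rad/s


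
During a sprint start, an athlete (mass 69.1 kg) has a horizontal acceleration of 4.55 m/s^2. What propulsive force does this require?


Propulsive force = mass * acceleration
= 69.1 kg * 4.55 m/s^2
= 314.41 N

314.41 N


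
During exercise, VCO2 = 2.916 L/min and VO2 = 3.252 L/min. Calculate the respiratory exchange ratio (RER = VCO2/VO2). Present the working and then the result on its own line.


RER = VCO2 / VO2
= 2.916 / 3.252
= 0.8967

0.8967


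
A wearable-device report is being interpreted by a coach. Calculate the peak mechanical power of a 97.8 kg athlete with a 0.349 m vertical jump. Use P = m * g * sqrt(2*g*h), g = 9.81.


First, sqrt(2gh) = sqrt(2 * 9.81 * 0.349)
= sqrt(6.84738) = 2.61675 m/s
Power = 97.8 * 9.81 * 2.61675 = 2510.56 W

2510.56 W


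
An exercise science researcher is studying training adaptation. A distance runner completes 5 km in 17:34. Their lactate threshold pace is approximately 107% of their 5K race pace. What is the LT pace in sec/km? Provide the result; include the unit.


Convert to seconds: 17 min 34 s = 1054 s
Pace per km = 1054 / 5 = 210.8 s/km
LT pace = 210.8 * 1.07 = 225.56 s/km

225.56 s/km


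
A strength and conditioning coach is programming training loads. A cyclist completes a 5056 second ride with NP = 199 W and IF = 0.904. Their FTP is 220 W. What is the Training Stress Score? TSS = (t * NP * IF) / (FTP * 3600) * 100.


t * NP * IF = 5056 * 199 * 0.904 = 909554.176
FTP * 3600 = 792000
TSS = (909554.176 / 792000) * 100 = 114.84

114.84 TSS


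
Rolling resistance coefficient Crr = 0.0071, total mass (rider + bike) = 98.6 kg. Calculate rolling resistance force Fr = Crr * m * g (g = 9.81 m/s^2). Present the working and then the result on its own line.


Fr = Crr * m * g
= 0.0071 * 98.6 * 9.81
= 6.868 N

6.868 N


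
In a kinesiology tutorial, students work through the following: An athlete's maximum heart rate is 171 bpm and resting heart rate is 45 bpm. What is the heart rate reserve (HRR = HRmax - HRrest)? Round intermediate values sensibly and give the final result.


HRR = HRmax - HRrest
= 171 - 45
= 126 bpm

126 bpm


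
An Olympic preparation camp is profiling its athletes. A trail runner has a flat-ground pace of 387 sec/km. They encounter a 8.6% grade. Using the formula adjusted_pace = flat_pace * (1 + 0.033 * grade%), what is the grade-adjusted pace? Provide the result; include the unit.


Grade factor = 1 + 0.033 * 8.6 = 1.2838
Adjusted = 387 * 1.2838 = 496.83 sec/km

496.83 s/km


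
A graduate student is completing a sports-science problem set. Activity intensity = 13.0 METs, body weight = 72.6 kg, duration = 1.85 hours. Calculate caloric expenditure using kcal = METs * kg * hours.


kcal = 13.0 * 72.6 * 1.85
= 943.8 * 1.85
= 1746.03 kcal

1746.03 kcal


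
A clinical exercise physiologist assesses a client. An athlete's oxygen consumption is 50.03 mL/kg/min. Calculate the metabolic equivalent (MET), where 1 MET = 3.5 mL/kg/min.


MET = VO2 / 3.5
= 50.03 / 3.5
= 14.29 METs

14.29 METs


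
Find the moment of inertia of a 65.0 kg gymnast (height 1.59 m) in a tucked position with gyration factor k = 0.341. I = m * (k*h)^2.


Radius of gyration = 0.341 * 1.59 = 0.54219 m
I = 65.0 * 0.54219^2
= 65.0 * 0.29397
= 19.108 kg*m^2

19.108 kg*m^2


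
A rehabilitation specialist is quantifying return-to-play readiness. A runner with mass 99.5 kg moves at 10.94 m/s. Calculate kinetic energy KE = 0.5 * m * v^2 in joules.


v^2 = 10.94^2 = 119.6836
KE = 0.5 * 99.5 * 119.6836
= 5954.26 J

5954.26 J


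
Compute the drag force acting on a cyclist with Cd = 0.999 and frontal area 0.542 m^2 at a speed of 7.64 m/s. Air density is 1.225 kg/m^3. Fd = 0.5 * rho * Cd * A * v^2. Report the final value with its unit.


Step 1: v^2 = 58.3696
Step 2: Fd = 0.5 * 1.225 * 0.999 * 0.542 * 58.3696
= 19.358 N

19.358 N


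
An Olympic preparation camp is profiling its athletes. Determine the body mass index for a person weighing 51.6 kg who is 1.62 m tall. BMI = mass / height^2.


BMI = mass / height^2
= 51.6 / 1.62^2
= 51.6 / 2.6244
= 19.66 kg/m^2

19.66 kg/m^2


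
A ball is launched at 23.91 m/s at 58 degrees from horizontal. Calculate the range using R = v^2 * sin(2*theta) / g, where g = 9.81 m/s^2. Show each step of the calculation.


sin(2 * 58) = sin(116) = 0.898794
v^2 = 23.91^2 = 571.6881
R = 571.6881 * 0.898794 / 9.81
= 52.378 m

52.378 m


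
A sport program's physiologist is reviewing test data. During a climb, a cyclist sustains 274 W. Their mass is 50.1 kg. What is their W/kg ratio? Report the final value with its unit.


Power-to-weight = 274 W / 50.1 kg
= 5.469 W/kg

5.469 W/kg


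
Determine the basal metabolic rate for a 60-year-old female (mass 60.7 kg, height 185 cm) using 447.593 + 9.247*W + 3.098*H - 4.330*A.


BMR = 447.593 + 9.247*60.7 + 3.098*185 - 4.330*60
= 1322.22 kcal/day

1322.22 kcal/day


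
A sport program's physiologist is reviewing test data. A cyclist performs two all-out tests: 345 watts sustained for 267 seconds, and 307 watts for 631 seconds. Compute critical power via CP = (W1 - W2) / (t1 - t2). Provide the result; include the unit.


W1 = P1 * t1 = 345 * 267 = 92115 J
W2 = P2 * t2 = 307 * 631 = 193717 J
CP = (92115 - 193717) / (267 - 631)
= 279.13 W

279.13 W


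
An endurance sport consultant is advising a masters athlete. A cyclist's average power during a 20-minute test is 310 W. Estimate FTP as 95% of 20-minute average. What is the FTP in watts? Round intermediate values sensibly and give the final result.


FTP = 20-min power * 0.95
= 310 * 0.95
= 294.5 W

294.5 W


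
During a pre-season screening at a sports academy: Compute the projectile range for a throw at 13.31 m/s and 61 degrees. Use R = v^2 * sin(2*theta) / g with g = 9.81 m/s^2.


Two times the angle = 122 degrees
sin(122) = 0.848048
R = 177.1561 * 0.848048 / 9.81 = 15.315 m

15.315 m


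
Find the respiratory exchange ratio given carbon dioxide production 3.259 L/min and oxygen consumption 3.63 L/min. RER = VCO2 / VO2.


VCO2 = 3.259 L/min
VO2 = 3.63 L/min
RER = 3.259 / 3.63 = 0.8978

0.8978


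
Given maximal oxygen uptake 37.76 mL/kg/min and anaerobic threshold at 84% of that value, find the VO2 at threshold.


Percentage as decimal = 0.84
VO2 at AT = 37.76 * 0.84 = 31.72 mL/kg/min

31.72 mL/kg/min


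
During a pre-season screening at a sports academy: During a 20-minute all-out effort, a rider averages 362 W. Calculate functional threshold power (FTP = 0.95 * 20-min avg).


FTP = 0.95 * 362
= 343.9 W

343.9 W


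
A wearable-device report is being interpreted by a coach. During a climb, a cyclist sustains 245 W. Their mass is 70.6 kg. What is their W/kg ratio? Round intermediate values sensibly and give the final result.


Power-to-weight = 245 W / 70.6 kg
= 3.47 W/kg

3.47 W/kg


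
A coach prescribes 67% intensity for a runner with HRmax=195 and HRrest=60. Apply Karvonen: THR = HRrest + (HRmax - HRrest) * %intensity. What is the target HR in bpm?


Heart rate reserve = 195 - 60 = 135
Intensity fraction = 67 / 100 = 0.67
THR = 60 + 135 * 0.67 = 150.45 bpm

150.45 bpm


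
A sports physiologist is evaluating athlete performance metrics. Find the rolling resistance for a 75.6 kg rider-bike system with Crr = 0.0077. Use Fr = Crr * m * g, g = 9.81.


m * g = 75.6 * 9.81 = 741.636 N
Fr = 0.0077 * 741.636 = 5.711 N

5.711 N


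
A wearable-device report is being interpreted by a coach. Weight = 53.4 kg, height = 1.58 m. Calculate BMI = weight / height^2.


height^2 = 1.58^2 = 2.4964
BMI = 53.4 / 2.4964 = 21.39 kg/m^2

21.39 kg/m^2


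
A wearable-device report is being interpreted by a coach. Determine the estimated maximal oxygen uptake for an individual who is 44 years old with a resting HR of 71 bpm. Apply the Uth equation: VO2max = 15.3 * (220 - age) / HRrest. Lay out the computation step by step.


HRmax = 220 - 44 = 176
VO2max = 15.3 * (176 / 71)
= 15.3 * 2.4789
= 37.93 mL/kg/min

37.93 mL/kg/min


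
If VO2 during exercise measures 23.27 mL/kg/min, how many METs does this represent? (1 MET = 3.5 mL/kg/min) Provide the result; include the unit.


METs = VO2 / 3.5 = 23.27 / 3.5 = 6.65

6.65 METs


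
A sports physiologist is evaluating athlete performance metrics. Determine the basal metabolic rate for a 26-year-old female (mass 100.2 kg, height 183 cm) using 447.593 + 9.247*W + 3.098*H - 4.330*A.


BMR = 447.593 + 9.247*100.2 + 3.098*183 - 4.330*26
= 1828.5 kcal/day

1828.5 kcal/day


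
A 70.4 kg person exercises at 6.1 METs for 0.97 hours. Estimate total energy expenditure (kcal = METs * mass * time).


Energy = METs * mass(kg) * time(h)
= 6.1 * 70.4 * 0.97
= 416.56 kcal

416.56 kcal


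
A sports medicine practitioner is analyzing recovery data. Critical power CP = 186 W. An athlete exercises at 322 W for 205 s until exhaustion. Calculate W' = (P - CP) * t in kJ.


P - CP = 322 - 186 = 136 W
W' = 136 * 205 = 27880 J
= 27880 / 1000 = 27.88 kJ

27.88 kJ


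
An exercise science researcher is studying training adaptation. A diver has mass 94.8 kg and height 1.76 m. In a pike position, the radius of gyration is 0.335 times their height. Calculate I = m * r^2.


r = 0.335 * 1.76 = 0.5896 m
I = m * r^2 = 94.8 * 0.347628 = 32.955 kg*m^2

32.955 kg*m^2


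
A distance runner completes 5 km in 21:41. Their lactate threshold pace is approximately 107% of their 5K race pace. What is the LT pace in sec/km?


Convert to seconds: 21 min 41 s = 1301 s
Pace per km = 1301 / 5 = 260.2 s/km
LT pace = 260.2 * 1.07 = 278.41 s/km

278.41 s/km


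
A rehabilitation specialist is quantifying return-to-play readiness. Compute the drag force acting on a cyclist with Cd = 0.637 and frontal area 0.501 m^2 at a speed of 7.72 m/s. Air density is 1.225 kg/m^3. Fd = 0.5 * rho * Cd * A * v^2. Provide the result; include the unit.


Step 1: v^2 = 59.5984
Step 2: Fd = 0.5 * 1.225 * 0.637 * 0.501 * 59.5984
= 11.65 N

11.65 N


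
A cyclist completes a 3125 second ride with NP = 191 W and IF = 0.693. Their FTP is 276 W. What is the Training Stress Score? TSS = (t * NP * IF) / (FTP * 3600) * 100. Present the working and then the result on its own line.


t * NP * IF = 3125 * 191 * 0.693 = 413634.375
FTP * 3600 = 993600
TSS = (413634.375 / 993600) * 100 = 41.63

41.63 TSS


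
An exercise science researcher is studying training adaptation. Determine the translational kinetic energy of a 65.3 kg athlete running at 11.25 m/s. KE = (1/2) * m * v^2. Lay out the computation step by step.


KE = 0.5 * m * v^2
= 0.5 * 65.3 * 11.25^2
= 0.5 * 65.3 * 126.5625
= 4132.27 J

4132.27 J


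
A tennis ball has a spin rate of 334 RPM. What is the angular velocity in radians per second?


Convert RPM to rad/s: multiply by 2*pi and divide by 60
omega = 334 * 2 * pi / 60
= 34.976 rad/s

34.976 rad/s


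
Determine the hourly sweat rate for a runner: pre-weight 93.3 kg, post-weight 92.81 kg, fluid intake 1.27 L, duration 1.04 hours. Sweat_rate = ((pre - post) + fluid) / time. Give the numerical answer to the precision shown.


Mass lost = 93.3 - 92.81 = 0.49 kg
Add fluid consumed: 0.49 + 1.27 = 1.76 L total sweat
Sweat rate = 1.76 / 1.04 = 1.692 L/h

1.692 L/h


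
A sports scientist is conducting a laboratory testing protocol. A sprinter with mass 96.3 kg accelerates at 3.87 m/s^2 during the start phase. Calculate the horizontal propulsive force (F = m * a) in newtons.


F = m * a
= 96.3 * 3.87
= 372.68 N

372.68 N


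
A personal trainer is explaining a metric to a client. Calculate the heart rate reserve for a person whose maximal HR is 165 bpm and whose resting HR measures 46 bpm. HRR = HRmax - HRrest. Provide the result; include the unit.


HRmax = 165 bpm
HRrest = 46 bpm
HRR = 165 - 46 = 119 bpm

119 bpm


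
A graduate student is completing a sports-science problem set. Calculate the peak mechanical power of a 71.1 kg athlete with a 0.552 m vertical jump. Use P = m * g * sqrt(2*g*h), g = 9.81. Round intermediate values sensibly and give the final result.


First, sqrt(2gh) = sqrt(2 * 9.81 * 0.552)
= sqrt(10.83024) = 3.290933 m/s
Power = 71.1 * 9.81 * 3.290933 = 2295.4 W

2295.4 W


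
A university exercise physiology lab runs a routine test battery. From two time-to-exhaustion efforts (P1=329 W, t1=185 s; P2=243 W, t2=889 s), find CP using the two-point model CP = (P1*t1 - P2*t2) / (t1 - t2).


Work in trial 1 = 60865 J
Work in trial 2 = 216027 J
Delta work = -155162 J
Delta time = -704 s
CP = -155162 / -704 = 220.4 W

220.4 W


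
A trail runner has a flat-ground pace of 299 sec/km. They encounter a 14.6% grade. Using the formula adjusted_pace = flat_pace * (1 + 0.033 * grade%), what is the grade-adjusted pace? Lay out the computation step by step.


Grade factor = 1 + 0.033 * 14.6 = 1.4818
Adjusted = 299 * 1.4818 = 443.06 sec/km

443.06 s/km


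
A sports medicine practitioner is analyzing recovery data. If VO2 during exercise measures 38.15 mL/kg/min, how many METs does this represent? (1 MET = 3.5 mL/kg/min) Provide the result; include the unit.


METs = VO2 / 3.5 = 38.15 / 3.5 = 10.9

10.9 METs


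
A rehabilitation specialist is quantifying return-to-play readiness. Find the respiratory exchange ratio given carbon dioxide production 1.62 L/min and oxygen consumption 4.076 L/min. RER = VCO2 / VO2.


VCO2 = 1.62 L/min
VO2 = 4.076 L/min
RER = 1.62 / 4.076 = 0.3974

0.3974


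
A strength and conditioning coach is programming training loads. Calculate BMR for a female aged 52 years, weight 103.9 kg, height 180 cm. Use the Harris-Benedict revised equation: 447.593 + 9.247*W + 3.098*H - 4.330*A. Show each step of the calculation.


Substituting values:
W term = 9.247 * 103.9 = 960.7633
H term = 3.098 * 180 = 557.64
A term = 4.330 * 52 = 225.16
BMR = 1740.84 kcal/day

1740.84 kcal/day


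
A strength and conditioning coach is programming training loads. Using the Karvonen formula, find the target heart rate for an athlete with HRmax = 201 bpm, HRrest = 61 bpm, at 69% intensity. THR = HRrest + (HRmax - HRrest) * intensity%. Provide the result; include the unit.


HRR = 201 - 61 = 140
THR = 61 + 140 * 0.69
= 61 + 96.6
= 157.6 bpm

157.6 bpm


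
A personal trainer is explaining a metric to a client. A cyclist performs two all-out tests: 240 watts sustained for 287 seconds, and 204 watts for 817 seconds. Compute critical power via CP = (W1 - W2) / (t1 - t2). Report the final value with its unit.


W1 = P1 * t1 = 240 * 287 = 68880 J
W2 = P2 * t2 = 204 * 817 = 166668 J
CP = (68880 - 166668) / (287 - 817)
= 184.51 W

184.51 W


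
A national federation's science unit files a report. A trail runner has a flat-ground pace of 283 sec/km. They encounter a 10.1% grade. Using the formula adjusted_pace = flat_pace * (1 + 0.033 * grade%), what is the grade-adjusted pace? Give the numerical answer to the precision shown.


Grade factor = 1 + 0.033 * 10.1 = 1.3333
Adjusted = 283 * 1.3333 = 377.32 sec/km

377.32 s/km


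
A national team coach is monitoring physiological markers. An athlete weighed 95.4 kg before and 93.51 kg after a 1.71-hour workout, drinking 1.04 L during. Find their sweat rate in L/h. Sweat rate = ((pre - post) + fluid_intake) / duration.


Body mass change = 1.89 kg
Total sweat loss = 1.89 + 1.04 = 2.93 L
Rate = 2.93 / 1.71 = 1.713 L/h

1.713 L/h


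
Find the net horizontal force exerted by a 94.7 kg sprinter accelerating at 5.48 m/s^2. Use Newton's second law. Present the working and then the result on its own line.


Newton's second law: F = m * a
F = 94.7 * 5.48 = 518.96 N

518.96 N


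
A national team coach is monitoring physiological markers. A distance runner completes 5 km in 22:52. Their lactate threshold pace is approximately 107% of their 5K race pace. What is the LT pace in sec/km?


Convert to seconds: 22 min 52 s = 1372 s
Pace per km = 1372 / 5 = 274.4 s/km
LT pace = 274.4 * 1.07 = 293.61 s/km

293.61 s/km


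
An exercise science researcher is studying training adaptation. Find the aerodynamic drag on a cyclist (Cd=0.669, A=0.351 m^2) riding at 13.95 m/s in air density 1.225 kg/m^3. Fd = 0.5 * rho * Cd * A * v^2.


Fd = 0.5 * 1.225 * 0.669 * 0.351 * 13.95^2
= 0.5 * 1.225 * 0.669 * 0.351 * 194.6025
= 27.989 N

27.989 N


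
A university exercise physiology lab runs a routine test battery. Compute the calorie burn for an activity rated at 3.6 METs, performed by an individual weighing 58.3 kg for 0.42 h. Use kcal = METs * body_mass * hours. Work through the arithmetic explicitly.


Product of METs and mass = 3.6 * 58.3 = 209.88
Total kcal = 209.88 * 0.42 = 88.15 kcal

88.15 kcal


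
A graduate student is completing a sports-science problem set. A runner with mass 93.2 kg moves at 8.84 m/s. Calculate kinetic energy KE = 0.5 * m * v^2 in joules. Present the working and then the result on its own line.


v^2 = 8.84^2 = 78.1456
KE = 0.5 * 93.2 * 78.1456
= 3641.58 J

3641.58 J


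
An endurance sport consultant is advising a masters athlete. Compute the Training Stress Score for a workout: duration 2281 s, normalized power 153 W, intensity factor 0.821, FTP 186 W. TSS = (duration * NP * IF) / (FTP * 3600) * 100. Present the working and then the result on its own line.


Product = 2281 * 153 * 0.821 = 286523.253
Base = 186 * 3600 = 669600
TSS = 286523.253 / 669600 * 100 = 42.79

42.79 TSS


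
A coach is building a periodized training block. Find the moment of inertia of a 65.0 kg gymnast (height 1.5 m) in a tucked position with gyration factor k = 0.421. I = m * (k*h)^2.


Radius of gyration = 0.421 * 1.5 = 0.6315 m
I = 65.0 * 0.6315^2
= 65.0 * 0.398792
= 25.921 kg*m^2

25.921 kg*m^2


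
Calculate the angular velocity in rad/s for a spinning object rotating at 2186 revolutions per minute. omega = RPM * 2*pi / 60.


omega = RPM * 2*pi / 60
= 2186 * 6.28318531 / 60
= 228.917 rad/s

228.917 rad/s


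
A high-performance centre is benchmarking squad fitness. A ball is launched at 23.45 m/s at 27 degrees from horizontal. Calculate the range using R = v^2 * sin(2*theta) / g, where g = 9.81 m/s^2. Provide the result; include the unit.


sin(2 * 27) = sin(54) = 0.809017
v^2 = 23.45^2 = 549.9025
R = 549.9025 * 0.809017 / 9.81
= 45.35 m

45.35 m


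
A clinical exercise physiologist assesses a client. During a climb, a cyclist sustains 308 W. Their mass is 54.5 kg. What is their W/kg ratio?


Power-to-weight = 308 W / 54.5 kg
= 5.651 W/kg

5.651 W/kg


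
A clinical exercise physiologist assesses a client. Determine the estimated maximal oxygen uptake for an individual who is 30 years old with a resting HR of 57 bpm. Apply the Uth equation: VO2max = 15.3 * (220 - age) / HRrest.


HRmax = 220 - 30 = 190
VO2max = 15.3 * (190 / 57)
= 15.3 * 3.3333
= 51.0 mL/kg/min

51.0 mL/kg/min


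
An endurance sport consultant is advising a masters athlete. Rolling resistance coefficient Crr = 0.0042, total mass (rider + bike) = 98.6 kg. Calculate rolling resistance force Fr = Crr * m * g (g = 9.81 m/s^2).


Fr = Crr * m * g
= 0.0042 * 98.6 * 9.81
= 4.063 N

4.063 N


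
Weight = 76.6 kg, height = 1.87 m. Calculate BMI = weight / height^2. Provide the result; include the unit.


height^2 = 1.87^2 = 3.4969
BMI = 76.6 / 3.4969 = 21.91 kg/m^2

21.91 kg/m^2


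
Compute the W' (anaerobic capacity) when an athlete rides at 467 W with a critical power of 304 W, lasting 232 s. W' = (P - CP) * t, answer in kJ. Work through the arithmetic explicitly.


Above-CP power = 163 W
Duration = 232 s
W' = 163 * 232 = 37816 J
Convert: 37816 / 1000 = 37.816 kJ

37.816 kJ


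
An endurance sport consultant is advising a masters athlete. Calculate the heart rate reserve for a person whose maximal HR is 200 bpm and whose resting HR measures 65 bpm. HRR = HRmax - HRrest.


HRmax = 200 bpm
HRrest = 65 bpm
HRR = 200 - 65 = 135 bpm

135 bpm


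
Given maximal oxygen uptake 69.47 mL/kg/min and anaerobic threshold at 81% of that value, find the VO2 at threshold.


Percentage as decimal = 0.81
VO2 at AT = 69.47 * 0.81 = 56.27 mL/kg/min

56.27 mL/kg/min


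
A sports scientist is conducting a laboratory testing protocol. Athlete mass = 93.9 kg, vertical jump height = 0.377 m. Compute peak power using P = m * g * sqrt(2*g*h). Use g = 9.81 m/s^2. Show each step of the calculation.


sqrt(2 * 9.81 * 0.377) = sqrt(7.39674) = 2.719695 m/s
P = 93.9 * 9.81 * 2.719695
= 2505.27 W

2505.27 W
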